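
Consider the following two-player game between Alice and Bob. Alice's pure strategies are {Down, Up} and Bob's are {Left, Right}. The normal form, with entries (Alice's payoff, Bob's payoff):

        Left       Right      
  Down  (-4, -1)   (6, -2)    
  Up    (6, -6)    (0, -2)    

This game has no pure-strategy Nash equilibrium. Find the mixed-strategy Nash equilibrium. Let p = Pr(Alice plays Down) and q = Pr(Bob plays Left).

p = 4/5, q = 3/8

Alice's mix must leave Bob indifferent between Left and Right.
  Bob's payoff from Left: p·(-1) + (1−p)·(-6) = 5p - 6
  Bob's payoff from Right: p·(-2) + (1−p)·(-2) = -2
  5p - 6 = -2  ⇒  5p = 4  ⇒  p = 4/5.
For Alice to be willing to mix, Alice must be indifferent between Down and Up, which pins down Bob's mix.
  Alice's payoff to Down: q·(-4) + (1−q)·6 = -10q + 6
  Alice's payoff to Up: q·6 + (1−q)·0 = 6q
  -10q + 6 = 6q  ⇒  -16q = -6  ⇒  q = 3/8.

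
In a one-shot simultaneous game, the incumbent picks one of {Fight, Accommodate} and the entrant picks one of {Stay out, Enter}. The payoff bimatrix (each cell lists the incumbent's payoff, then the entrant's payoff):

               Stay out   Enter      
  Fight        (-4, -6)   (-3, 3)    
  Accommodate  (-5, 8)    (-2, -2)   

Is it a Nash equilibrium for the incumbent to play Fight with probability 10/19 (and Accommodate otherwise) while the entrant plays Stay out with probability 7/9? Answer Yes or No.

Given the entrant's mix q = 7/9, the incumbent's payoff from Fight is -34/9 but from Accommodate is -13/3. The incumbent strictly prefers Fight, so the incumbent would not mix.
So the proposed profile is not a Nash equilibrium.

No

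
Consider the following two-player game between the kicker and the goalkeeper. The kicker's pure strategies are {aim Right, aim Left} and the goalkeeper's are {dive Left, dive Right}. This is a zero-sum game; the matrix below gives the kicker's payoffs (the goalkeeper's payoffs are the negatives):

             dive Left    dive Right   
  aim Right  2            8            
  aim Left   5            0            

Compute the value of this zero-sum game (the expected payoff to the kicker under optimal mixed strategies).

v = 40/11

For the kicker to be willing to mix, the kicker must be indifferent between aim Right and aim Left, which pins down the goalkeeper's mix.
  the kicker's payoff to aim Right: q·2 + (1−q)·8 = -6q + 8
  the kicker's payoff to aim Left: q·5 + (1−q)·0 = 5q
  -6q + 8 = 5q  ⇒  -11q = -8  ⇒  q = 8/11.
The value is the kicker's expected payoff against this mix (using aim Right): (8/11)·2 + (3/11)·8 = 40/11.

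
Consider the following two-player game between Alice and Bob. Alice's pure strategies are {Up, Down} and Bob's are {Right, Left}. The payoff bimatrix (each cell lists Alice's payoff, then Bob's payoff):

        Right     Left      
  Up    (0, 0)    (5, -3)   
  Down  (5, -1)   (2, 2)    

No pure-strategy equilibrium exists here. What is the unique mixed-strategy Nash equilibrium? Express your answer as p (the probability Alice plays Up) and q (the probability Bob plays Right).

p = 1/2, q = 3/8

Set Bob's expected payoff from Right equal to that from Left:
  Bob's payoff to Right: p·0 + (1−p)·(-1) = p - 1
  Bob's payoff to Left: p·(-3) + (1−p)·2 = -5p + 2
  p - 1 = -5p + 2  ⇒  6p = 3  ⇒  p = 1/2.
For Alice to be willing to mix, Alice must be indifferent between Up and Down, which pins down Bob's mix.
  Alice's payoff from Up: q·0 + (1−q)·5 = -5q + 5
  Alice's payoff from Down: q·5 + (1−q)·2 = 3q + 2
  -5q + 5 = 3q + 2  ⇒  -8q = -3  ⇒  q = 3/8.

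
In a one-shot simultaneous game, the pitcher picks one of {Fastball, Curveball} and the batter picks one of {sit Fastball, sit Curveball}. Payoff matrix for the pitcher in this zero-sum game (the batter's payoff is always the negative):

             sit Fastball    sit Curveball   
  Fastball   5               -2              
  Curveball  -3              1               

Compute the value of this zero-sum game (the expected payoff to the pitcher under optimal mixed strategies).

For the pitcher to be willing to mix, the pitcher must be indifferent between Fastball and Curveball, which pins down the batter's mix.
  the pitcher's payoff from Fastball: q·5 + (1−q)·(-2) = 7q - 2
  the pitcher's payoff from Curveball: q·(-3) + (1−q)·1 = -4q + 1
  7q - 2 = -4q + 1  ⇒  11q = 3  ⇒  q = 3/11.
The value is the pitcher's expected payoff against this mix (using Fastball): (3/11)·5 + (8/11)·(-2) = -1/11.

v = -1/11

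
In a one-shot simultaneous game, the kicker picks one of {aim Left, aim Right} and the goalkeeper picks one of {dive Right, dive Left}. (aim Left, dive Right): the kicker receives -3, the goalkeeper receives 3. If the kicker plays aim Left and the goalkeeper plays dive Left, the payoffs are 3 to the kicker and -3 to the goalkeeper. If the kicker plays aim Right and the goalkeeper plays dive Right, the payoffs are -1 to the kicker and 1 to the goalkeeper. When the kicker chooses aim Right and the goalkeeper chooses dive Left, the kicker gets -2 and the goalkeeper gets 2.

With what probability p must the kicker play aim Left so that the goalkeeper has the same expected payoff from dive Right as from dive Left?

Set the goalkeeper's expected payoff from dive Right equal to that from dive Left:
  the goalkeeper's expected payoff from dive Right: p·3 + (1−p)·1 = 2p + 1
  the goalkeeper's expected payoff from dive Left: p·(-3) + (1−p)·2 = -5p + 2
  2p + 1 = -5p + 2  ⇒  7p = 1  ⇒  p = 1/7.

p = 1/7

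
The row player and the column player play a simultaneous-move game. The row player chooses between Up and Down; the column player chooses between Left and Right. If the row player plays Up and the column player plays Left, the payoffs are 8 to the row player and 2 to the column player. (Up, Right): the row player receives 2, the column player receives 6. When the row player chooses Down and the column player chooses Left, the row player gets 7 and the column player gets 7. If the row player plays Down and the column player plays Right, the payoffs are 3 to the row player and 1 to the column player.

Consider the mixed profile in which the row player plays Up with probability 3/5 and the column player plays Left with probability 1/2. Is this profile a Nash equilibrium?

Yes

Check the column player's indifference given the row player's mix p = 3/5:
  payoff from Left = 4; payoff from Right = 4 — equal.
Check the row player's indifference given the column player's mix q = 1/2:
  payoff from Up = 5; payoff from Down = 5 — equal.
Both players are indifferent, so neither can profitably deviate.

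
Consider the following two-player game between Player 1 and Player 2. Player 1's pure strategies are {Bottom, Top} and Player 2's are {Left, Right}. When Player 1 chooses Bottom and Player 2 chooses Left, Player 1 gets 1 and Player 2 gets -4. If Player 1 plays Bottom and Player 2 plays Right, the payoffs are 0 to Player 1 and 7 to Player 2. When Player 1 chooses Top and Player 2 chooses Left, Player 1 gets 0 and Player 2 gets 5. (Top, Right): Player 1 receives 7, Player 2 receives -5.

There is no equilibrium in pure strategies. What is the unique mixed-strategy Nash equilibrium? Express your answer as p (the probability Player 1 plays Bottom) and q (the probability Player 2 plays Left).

Set Player 2's expected payoff from Left equal to that from Right:
  Player 2's payoff to Left: p·(-4) + (1−p)·5 = -9p + 5
  Player 2's payoff to Right: p·7 + (1−p)·(-5) = 12p - 5
  -9p + 5 = 12p - 5  ⇒  -21p = -10  ⇒  p = 10/21.
Set Player 1's expected payoff from Bottom equal to that from Top:
  Player 1's payoff to Bottom: q·1 + (1−q)·0 = q
  Player 1's payoff to Top: q·0 + (1−q)·7 = -7q + 7
  q = -7q + 7  ⇒  8q = 7  ⇒  q = 7/8.

p = 10/21, q = 7/8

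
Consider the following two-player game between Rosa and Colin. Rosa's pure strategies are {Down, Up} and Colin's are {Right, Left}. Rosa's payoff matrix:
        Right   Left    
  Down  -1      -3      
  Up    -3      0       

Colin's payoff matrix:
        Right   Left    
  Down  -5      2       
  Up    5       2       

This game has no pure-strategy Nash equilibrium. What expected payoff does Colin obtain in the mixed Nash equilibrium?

Colin's indifference between Right and Left determines Rosa's mixing probability p:
  Colin's payoff to Right: p·(-5) + (1−p)·5 = -10p + 5
  Colin's payoff to Left: p·2 + (1−p)·2 = 2
  -10p + 5 = 2  ⇒  -10p = -3  ⇒  p = 3/10.
At equilibrium Colin is indifferent across columns, so Colin's payoff equals the payoff from Right: (3/10)·(-5) + (7/10)·5 = 2.

2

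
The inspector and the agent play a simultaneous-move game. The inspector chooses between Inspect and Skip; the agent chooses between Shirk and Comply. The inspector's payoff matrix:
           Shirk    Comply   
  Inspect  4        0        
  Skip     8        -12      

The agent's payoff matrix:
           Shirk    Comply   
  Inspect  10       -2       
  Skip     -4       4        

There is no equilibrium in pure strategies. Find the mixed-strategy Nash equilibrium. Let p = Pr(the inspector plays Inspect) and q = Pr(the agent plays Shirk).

For the agent to be willing to mix, the agent must be indifferent between Shirk and Comply, which pins down the inspector's mix.
  the agent's expected payoff from Shirk: p·10 + (1−p)·(-4) = 14p - 4
  the agent's expected payoff from Comply: p·(-2) + (1−p)·4 = -6p + 4
  14p - 4 = -6p + 4  ⇒  20p = 8  ⇒  p = 2/5.
The inspector's indifference between Inspect and Skip determines the agent's mixing probability q:
  the inspector's payoff from Inspect: q·4 + (1−q)·0 = 4q
  the inspector's payoff from Skip: q·8 + (1−q)·(-12) = 20q - 12
  4q = 20q - 12  ⇒  -16q = -12  ⇒  q = 3/4.

p = 2/5, q = 3/4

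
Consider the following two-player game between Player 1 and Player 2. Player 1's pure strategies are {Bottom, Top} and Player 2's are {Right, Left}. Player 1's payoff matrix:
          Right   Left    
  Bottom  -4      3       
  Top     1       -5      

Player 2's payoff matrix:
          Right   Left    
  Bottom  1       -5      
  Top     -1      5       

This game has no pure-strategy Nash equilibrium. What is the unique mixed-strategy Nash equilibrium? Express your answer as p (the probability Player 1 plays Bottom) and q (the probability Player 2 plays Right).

p = 1/2, q = 8/13

In a mixed equilibrium Player 2 is indifferent between Right and Left; this condition fixes p.
  Player 2's expected payoff from Right: p·1 + (1−p)·(-1) = 2p - 1
  Player 2's expected payoff from Left: p·(-5) + (1−p)·5 = -10p + 5
  2p - 1 = -10p + 5  ⇒  12p = 6  ⇒  p = 1/2.
Player 1's indifference between Bottom and Top determines Player 2's mixing probability q:
  Player 1's expected payoff from Bottom: q·(-4) + (1−q)·3 = -7q + 3
  Player 1's expected payoff from Top: q·1 + (1−q)·(-5) = 6q - 5
  -7q + 3 = 6q - 5  ⇒  -13q = -8  ⇒  q = 8/13.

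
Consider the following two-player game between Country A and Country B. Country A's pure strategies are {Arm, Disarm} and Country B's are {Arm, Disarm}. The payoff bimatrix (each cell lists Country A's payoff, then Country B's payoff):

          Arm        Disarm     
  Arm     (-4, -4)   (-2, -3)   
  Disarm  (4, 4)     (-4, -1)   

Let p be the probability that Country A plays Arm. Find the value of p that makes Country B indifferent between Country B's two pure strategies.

In a mixed equilibrium Country B is indifferent between Arm and Disarm; this condition fixes p.
  Country B's payoff from Arm: p·(-4) + (1−p)·4 = -8p + 4
  Country B's payoff from Disarm: p·(-3) + (1−p)·(-1) = -2p - 1
  -8p + 4 = -2p - 1  ⇒  -6p = -5  ⇒  p = 5/6.

p = 5/6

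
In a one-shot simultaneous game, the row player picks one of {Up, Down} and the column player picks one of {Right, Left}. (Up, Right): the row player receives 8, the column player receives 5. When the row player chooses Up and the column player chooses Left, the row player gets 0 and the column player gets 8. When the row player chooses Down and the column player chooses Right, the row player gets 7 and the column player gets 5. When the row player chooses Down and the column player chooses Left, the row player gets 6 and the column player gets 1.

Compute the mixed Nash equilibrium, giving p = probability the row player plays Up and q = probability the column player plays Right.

The row player's mix must leave the column player indifferent between Right and Left.
  the column player's payoff from Right: p·5 + (1−p)·5 = 5
  the column player's payoff from Left: p·8 + (1−p)·1 = 7p + 1
  5 = 7p + 1  ⇒  -7p = -4  ⇒  p = 4/7.
Set the row player's expected payoff from Up equal to that from Down:
  the row player's payoff from Up: q·8 + (1−q)·0 = 8q
  the row player's payoff from Down: q·7 + (1−q)·6 = q + 6
  8q = q + 6  ⇒  7q = 6  ⇒  q = 6/7.

p = 4/7, q = 6/7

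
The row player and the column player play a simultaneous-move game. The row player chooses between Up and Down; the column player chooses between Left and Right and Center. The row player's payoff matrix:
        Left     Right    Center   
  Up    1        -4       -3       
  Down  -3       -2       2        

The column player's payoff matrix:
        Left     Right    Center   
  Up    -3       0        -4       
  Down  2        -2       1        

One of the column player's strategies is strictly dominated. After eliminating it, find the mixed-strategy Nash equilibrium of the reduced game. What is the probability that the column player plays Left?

The column player's strategy Center is strictly dominated by Left: -3 > -4 and 2 > 1. Eliminate Center.
For the row player to be willing to mix, the row player must be indifferent between Up and Down, which pins down the column player's mix.
  the row player's payoff to Up: q·1 + (1−q)·(-4) = 5q - 4
  the row player's payoff to Down: q·(-3) + (1−q)·(-2) = -q - 2
  5q - 4 = -q - 2  ⇒  6q = 2  ⇒  q = 1/3.

q = 1/3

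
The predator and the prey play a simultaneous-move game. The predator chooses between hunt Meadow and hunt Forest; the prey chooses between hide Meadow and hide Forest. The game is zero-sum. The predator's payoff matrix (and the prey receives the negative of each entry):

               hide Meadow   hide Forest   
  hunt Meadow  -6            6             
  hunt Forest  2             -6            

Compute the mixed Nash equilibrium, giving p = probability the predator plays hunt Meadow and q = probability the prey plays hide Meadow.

For the prey to be willing to mix, the prey must be indifferent between hide Meadow and hide Forest, which pins down the predator's mix.
  the prey's expected payoff from hide Meadow: p·6 + (1−p)·(-2) = 8p - 2
  the prey's expected payoff from hide Forest: p·(-6) + (1−p)·6 = -12p + 6
  8p - 2 = -12p + 6  ⇒  20p = 8  ⇒  p = 2/5.
In a mixed equilibrium the predator is indifferent between hunt Meadow and hunt Forest; this condition fixes q.
  the predator's payoff from hunt Meadow: q·(-6) + (1−q)·6 = -12q + 6
  the predator's payoff from hunt Forest: q·2 + (1−q)·(-6) = 8q - 6
  -12q + 6 = 8q - 6  ⇒  -20q = -12  ⇒  q = 3/5.

p = 2/5, q = 3/5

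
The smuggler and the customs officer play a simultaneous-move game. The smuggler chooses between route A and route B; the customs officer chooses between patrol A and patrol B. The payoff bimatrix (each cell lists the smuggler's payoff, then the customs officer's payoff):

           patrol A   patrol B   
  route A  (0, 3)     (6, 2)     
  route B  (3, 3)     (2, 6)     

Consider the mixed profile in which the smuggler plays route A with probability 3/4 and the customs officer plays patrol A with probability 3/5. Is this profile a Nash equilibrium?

No

Given the customs officer's mix q = 3/5, the smuggler's payoff from route A is 12/5 but from route B is 13/5. The smuggler strictly prefers route B, so the smuggler would not mix.
So the proposed profile is not a Nash equilibrium.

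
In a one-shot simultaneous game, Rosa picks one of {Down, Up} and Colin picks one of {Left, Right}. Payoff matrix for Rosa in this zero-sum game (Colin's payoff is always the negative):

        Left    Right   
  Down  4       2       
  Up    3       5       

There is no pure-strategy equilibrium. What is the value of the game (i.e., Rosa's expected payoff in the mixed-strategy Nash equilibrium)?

Colin's mix must leave Rosa indifferent between Down and Up.
  Rosa's expected payoff from Down: q·4 + (1−q)·2 = 2q + 2
  Rosa's expected payoff from Up: q·3 + (1−q)·5 = -2q + 5
  2q + 2 = -2q + 5  ⇒  4q = 3  ⇒  q = 3/4.
The value is Rosa's expected payoff against this mix (using Down): (3/4)·4 + (1/4)·2 = 7/2.

v = 7/2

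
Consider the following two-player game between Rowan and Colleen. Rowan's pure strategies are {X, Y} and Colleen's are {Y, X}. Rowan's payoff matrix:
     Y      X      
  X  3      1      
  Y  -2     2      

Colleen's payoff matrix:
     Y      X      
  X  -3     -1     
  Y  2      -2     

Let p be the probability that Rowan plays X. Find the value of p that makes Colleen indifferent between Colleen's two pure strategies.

p = 2/3

In a mixed equilibrium Colleen is indifferent between Y and X; this condition fixes p.
  Colleen's payoff to Y: p·(-3) + (1−p)·2 = -5p + 2
  Colleen's payoff to X: p·(-1) + (1−p)·(-2) = p - 2
  -5p + 2 = p - 2  ⇒  -6p = -4  ⇒  p = 2/3.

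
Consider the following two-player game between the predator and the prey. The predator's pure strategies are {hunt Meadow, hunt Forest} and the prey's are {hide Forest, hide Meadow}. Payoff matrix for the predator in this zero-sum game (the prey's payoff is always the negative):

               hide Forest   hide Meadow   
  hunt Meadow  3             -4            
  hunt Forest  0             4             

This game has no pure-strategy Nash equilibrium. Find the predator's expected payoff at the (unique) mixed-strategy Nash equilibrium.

12/11

For the predator to be willing to mix, the predator must be indifferent between hunt Meadow and hunt Forest, which pins down the prey's mix.
  the predator's payoff from hunt Meadow: q·3 + (1−q)·(-4) = 7q - 4
  the predator's payoff from hunt Forest: q·0 + (1−q)·4 = -4q + 4
  7q - 4 = -4q + 4  ⇒  11q = 8  ⇒  q = 8/11.
At equilibrium the predator is indifferent across rows, so the predator's payoff equals the payoff from hunt Meadow: (8/11)·3 + (3/11)·(-4) = 12/11.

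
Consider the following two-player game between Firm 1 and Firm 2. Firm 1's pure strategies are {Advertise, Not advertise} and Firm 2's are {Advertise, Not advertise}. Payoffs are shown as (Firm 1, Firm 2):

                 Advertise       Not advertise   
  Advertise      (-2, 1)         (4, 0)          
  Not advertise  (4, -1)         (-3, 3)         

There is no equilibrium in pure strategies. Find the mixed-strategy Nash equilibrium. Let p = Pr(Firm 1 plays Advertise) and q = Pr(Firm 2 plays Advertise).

p = 4/5, q = 7/13

Firm 2's indifference between Advertise and Not advertise determines Firm 1's mixing probability p:
  Firm 2's payoff to Advertise: p·1 + (1−p)·(-1) = 2p - 1
  Firm 2's payoff to Not advertise: p·0 + (1−p)·3 = -3p + 3
  2p - 1 = -3p + 3  ⇒  5p = 4  ⇒  p = 4/5.
In a mixed equilibrium Firm 1 is indifferent between Advertise and Not advertise; this condition fixes q.
  Firm 1's expected payoff from Advertise: q·(-2) + (1−q)·4 = -6q + 4
  Firm 1's expected payoff from Not advertise: q·4 + (1−q)·(-3) = 7q - 3
  -6q + 4 = 7q - 3  ⇒  -13q = -7  ⇒  q = 7/13.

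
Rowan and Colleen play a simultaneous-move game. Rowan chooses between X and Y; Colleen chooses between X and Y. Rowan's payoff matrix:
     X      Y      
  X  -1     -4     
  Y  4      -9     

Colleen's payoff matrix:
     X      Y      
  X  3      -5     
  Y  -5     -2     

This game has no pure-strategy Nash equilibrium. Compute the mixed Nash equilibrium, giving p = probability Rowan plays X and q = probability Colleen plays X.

p = 3/11, q = 1/2

For Colleen to be willing to mix, Colleen must be indifferent between X and Y, which pins down Rowan's mix.
  Colleen's payoff from X: p·3 + (1−p)·(-5) = 8p - 5
  Colleen's payoff from Y: p·(-5) + (1−p)·(-2) = -3p - 2
  8p - 5 = -3p - 2  ⇒  11p = 3  ⇒  p = 3/11.
In a mixed equilibrium Rowan is indifferent between X and Y; this condition fixes q.
  Rowan's expected payoff from X: q·(-1) + (1−q)·(-4) = 3q - 4
  Rowan's expected payoff from Y: q·4 + (1−q)·(-9) = 13q - 9
  3q - 4 = 13q - 9  ⇒  -10q = -5  ⇒  q = 1/2.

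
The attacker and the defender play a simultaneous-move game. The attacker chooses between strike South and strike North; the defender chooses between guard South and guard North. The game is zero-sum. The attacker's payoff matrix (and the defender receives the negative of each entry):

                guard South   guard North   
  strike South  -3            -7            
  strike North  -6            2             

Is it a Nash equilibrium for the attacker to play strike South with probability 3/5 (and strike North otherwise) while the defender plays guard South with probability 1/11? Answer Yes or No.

No

Given the attacker's mix p = 3/5, the defender's payoff from guard South is 21/5 but from guard North is 17/5. The defender strictly prefers guard South, so the defender would not mix.
So the proposed profile is not a Nash equilibrium.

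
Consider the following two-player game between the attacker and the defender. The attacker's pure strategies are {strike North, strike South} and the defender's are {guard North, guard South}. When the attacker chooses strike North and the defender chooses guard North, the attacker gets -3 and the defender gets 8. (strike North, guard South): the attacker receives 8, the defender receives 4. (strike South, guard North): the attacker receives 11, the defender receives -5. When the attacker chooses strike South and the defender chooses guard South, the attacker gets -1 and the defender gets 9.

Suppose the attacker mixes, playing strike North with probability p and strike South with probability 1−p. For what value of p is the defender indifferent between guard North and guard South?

Set the defender's expected payoff from guard North equal to that from guard South:
  the defender's payoff from guard North: p·8 + (1−p)·(-5) = 13p - 5
  the defender's payoff from guard South: p·4 + (1−p)·9 = -5p + 9
  13p - 5 = -5p + 9  ⇒  18p = 14  ⇒  p = 7/9.

p = 7/9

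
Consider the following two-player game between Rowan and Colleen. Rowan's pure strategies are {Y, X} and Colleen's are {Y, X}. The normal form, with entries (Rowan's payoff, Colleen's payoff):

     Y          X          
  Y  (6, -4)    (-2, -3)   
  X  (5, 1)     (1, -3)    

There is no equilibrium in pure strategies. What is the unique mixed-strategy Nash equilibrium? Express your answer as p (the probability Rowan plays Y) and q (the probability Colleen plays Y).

Rowan's mix must leave Colleen indifferent between Y and X.
  Colleen's payoff to Y: p·(-4) + (1−p)·1 = -5p + 1
  Colleen's payoff to X: p·(-3) + (1−p)·(-3) = -3
  -5p + 1 = -3  ⇒  -5p = -4  ⇒  p = 4/5.
In a mixed equilibrium Rowan is indifferent between Y and X; this condition fixes q.
  Rowan's payoff to Y: q·6 + (1−q)·(-2) = 8q - 2
  Rowan's payoff to X: q·5 + (1−q)·1 = 4q + 1
  8q - 2 = 4q + 1  ⇒  4q = 3  ⇒  q = 3/4.

p = 4/5, q = 3/4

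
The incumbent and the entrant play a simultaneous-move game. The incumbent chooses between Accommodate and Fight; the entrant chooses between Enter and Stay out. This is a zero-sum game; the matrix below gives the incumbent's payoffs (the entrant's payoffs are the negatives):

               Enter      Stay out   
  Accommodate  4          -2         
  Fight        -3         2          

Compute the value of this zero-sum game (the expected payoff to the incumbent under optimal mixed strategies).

v = 2/11

The incumbent's indifference between Accommodate and Fight determines the entrant's mixing probability q:
  the incumbent's expected payoff from Accommodate: q·4 + (1−q)·(-2) = 6q - 2
  the incumbent's expected payoff from Fight: q·(-3) + (1−q)·2 = -5q + 2
  6q - 2 = -5q + 2  ⇒  11q = 4  ⇒  q = 4/11.
The value is the incumbent's expected payoff against this mix (using Accommodate): (4/11)·4 + (7/11)·(-2) = 2/11.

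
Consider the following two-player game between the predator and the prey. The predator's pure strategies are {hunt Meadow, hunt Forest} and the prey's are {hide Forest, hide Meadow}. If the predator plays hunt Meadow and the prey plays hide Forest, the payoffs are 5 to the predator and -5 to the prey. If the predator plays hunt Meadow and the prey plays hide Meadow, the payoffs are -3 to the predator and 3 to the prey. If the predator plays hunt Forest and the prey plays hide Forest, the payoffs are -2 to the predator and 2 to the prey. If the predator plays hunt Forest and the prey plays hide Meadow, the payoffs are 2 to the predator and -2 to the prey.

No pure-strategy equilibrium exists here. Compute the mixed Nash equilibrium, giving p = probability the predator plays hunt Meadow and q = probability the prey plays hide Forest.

p = 1/3, q = 5/12

The prey's indifference between hide Forest and hide Meadow determines the predator's mixing probability p:
  the prey's payoff from hide Forest: p·(-5) + (1−p)·2 = -7p + 2
  the prey's payoff from hide Meadow: p·3 + (1−p)·(-2) = 5p - 2
  -7p + 2 = 5p - 2  ⇒  -12p = -4  ⇒  p = 1/3.
The prey's mix must leave the predator indifferent between hunt Meadow and hunt Forest.
  the predator's payoff from hunt Meadow: q·5 + (1−q)·(-3) = 8q - 3
  the predator's payoff from hunt Forest: q·(-2) + (1−q)·2 = -4q + 2
  8q - 3 = -4q + 2  ⇒  12q = 5  ⇒  q = 5/12.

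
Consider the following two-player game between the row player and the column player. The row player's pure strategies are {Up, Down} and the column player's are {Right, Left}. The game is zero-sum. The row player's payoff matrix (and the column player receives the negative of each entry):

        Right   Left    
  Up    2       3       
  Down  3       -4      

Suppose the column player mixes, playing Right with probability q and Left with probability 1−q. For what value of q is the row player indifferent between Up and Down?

q = 7/8

For the row player to be willing to mix, the row player must be indifferent between Up and Down, which pins down the column player's mix.
  the row player's payoff from Up: q·2 + (1−q)·3 = -q + 3
  the row player's payoff from Down: q·3 + (1−q)·(-4) = 7q - 4
  -q + 3 = 7q - 4  ⇒  -8q = -7  ⇒  q = 7/8.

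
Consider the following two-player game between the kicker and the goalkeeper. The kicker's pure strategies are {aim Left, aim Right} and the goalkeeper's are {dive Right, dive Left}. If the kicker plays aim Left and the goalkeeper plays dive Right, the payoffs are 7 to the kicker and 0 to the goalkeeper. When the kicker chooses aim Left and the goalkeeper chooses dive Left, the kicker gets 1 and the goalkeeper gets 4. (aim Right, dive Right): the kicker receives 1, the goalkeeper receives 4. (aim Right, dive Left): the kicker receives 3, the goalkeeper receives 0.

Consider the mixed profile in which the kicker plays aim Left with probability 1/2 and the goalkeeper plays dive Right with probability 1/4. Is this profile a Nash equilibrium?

Yes

Check the goalkeeper's indifference given the kicker's mix p = 1/2:
  payoff from dive Right = 2; payoff from dive Left = 2 — equal.
Check the kicker's indifference given the goalkeeper's mix q = 1/4:
  payoff from aim Left = 5/2; payoff from aim Right = 5/2 — equal.
Both players are indifferent, so neither can profitably deviate.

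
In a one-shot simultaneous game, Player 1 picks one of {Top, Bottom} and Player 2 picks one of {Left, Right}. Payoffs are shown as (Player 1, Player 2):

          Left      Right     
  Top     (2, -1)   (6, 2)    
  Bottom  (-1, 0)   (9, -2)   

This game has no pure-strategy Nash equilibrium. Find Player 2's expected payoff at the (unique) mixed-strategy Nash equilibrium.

In a mixed equilibrium Player 2 is indifferent between Left and Right; this condition fixes p.
  Player 2's payoff to Left: p·(-1) + (1−p)·0 = -p
  Player 2's payoff to Right: p·2 + (1−p)·(-2) = 4p - 2
  -p = 4p - 2  ⇒  -5p = -2  ⇒  p = 2/5.
At equilibrium Player 2 is indifferent across columns, so Player 2's payoff equals the payoff from Left: (2/5)·(-1) + (3/5)·0 = -2/5.

-2/5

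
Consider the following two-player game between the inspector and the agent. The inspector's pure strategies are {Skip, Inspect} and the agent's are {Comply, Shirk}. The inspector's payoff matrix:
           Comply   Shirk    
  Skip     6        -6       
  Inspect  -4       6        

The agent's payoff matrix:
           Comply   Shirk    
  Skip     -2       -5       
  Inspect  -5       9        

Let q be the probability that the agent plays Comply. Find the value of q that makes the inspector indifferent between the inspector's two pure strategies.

Set the inspector's expected payoff from Skip equal to that from Inspect:
  the inspector's expected payoff from Skip: q·6 + (1−q)·(-6) = 12q - 6
  the inspector's expected payoff from Inspect: q·(-4) + (1−q)·6 = -10q + 6
  12q - 6 = -10q + 6  ⇒  22q = 12  ⇒  q = 6/11.

q = 6/11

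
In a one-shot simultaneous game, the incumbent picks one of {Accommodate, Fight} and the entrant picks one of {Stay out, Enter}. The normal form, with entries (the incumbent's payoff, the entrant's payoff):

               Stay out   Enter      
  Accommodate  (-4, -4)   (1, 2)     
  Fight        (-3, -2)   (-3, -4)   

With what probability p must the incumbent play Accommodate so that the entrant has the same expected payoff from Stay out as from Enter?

p = 1/4

The entrant's indifference between Stay out and Enter determines the incumbent's mixing probability p:
  the entrant's expected payoff from Stay out: p·(-4) + (1−p)·(-2) = -2p - 2
  the entrant's expected payoff from Enter: p·2 + (1−p)·(-4) = 6p - 4
  -2p - 2 = 6p - 4  ⇒  -8p = -2  ⇒  p = 1/4.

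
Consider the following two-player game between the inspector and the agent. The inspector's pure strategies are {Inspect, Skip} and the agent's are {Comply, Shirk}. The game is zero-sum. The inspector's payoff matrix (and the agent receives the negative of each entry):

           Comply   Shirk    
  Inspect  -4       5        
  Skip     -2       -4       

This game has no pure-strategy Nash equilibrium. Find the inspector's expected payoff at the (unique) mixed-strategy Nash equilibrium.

-26/11

The inspector's indifference between Inspect and Skip determines the agent's mixing probability q:
  the inspector's expected payoff from Inspect: q·(-4) + (1−q)·5 = -9q + 5
  the inspector's expected payoff from Skip: q·(-2) + (1−q)·(-4) = 2q - 4
  -9q + 5 = 2q - 4  ⇒  -11q = -9  ⇒  q = 9/11.
At equilibrium the inspector is indifferent across rows, so the inspector's payoff equals the payoff from Inspect: (9/11)·(-4) + (2/11)·5 = -26/11.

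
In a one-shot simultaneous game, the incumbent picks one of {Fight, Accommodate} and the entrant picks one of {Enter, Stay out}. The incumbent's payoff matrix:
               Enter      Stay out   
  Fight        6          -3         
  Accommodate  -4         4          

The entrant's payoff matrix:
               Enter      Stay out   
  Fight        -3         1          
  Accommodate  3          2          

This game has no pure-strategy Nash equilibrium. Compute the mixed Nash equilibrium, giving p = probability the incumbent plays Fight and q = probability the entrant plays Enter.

p = 1/5, q = 7/17

The incumbent's mix must leave the entrant indifferent between Enter and Stay out.
  the entrant's payoff to Enter: p·(-3) + (1−p)·3 = -6p + 3
  the entrant's payoff to Stay out: p·1 + (1−p)·2 = -p + 2
  -6p + 3 = -p + 2  ⇒  -5p = -1  ⇒  p = 1/5.
Set the incumbent's expected payoff from Fight equal to that from Accommodate:
  the incumbent's payoff from Fight: q·6 + (1−q)·(-3) = 9q - 3
  the incumbent's payoff from Accommodate: q·(-4) + (1−q)·4 = -8q + 4
  9q - 3 = -8q + 4  ⇒  17q = 7  ⇒  q = 7/17.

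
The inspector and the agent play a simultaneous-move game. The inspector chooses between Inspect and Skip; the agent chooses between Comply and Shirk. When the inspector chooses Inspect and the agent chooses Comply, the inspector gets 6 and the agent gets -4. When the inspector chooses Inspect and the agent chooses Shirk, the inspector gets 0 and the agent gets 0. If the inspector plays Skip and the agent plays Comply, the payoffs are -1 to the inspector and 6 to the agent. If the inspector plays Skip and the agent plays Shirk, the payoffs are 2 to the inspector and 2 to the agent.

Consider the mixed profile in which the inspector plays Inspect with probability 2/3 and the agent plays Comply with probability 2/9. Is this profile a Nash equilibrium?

No

Given the inspector's mix p = 2/3, the agent's payoff from Comply is -2/3 but from Shirk is 2/3. The agent strictly prefers Shirk, so the agent would not mix.
So the proposed profile is not a Nash equilibrium.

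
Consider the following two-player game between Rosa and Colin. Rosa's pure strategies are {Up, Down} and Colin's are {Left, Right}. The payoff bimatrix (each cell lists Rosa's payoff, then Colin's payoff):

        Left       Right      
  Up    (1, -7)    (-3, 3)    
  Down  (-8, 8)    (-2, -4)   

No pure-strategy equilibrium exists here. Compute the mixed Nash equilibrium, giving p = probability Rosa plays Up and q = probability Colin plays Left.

In a mixed equilibrium Colin is indifferent between Left and Right; this condition fixes p.
  Colin's payoff from Left: p·(-7) + (1−p)·8 = -15p + 8
  Colin's payoff from Right: p·3 + (1−p)·(-4) = 7p - 4
  -15p + 8 = 7p - 4  ⇒  -22p = -12  ⇒  p = 6/11.
For Rosa to be willing to mix, Rosa must be indifferent between Up and Down, which pins down Colin's mix.
  Rosa's payoff to Up: q·1 + (1−q)·(-3) = 4q - 3
  Rosa's payoff to Down: q·(-8) + (1−q)·(-2) = -6q - 2
  4q - 3 = -6q - 2  ⇒  10q = 1  ⇒  q = 1/10.

p = 6/11, q = 1/10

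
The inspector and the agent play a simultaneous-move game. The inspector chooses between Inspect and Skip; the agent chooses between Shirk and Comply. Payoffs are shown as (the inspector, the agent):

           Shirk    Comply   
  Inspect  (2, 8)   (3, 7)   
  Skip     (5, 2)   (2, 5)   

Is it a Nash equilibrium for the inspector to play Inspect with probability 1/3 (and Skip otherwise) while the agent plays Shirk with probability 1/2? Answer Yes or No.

Given the inspector's mix p = 1/3, the agent's payoff from Shirk is 4 but from Comply is 17/3. The agent strictly prefers Comply, so the agent would not mix.
So the proposed profile is not a Nash equilibrium.

No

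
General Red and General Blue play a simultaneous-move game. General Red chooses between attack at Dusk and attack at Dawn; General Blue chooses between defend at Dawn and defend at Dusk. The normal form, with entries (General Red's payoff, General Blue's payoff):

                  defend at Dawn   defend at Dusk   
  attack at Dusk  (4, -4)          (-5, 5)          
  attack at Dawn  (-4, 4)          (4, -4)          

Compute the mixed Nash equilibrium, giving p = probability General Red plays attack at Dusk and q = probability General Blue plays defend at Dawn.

Set General Blue's expected payoff from defend at Dawn equal to that from defend at Dusk:
  General Blue's payoff to defend at Dawn: p·(-4) + (1−p)·4 = -8p + 4
  General Blue's payoff to defend at Dusk: p·5 + (1−p)·(-4) = 9p - 4
  -8p + 4 = 9p - 4  ⇒  -17p = -8  ⇒  p = 8/17.
General Red's indifference between attack at Dusk and attack at Dawn determines General Blue's mixing probability q:
  General Red's payoff to attack at Dusk: q·4 + (1−q)·(-5) = 9q - 5
  General Red's payoff to attack at Dawn: q·(-4) + (1−q)·4 = -8q + 4
  9q - 5 = -8q + 4  ⇒  17q = 9  ⇒  q = 9/17.

p = 8/17, q = 9/17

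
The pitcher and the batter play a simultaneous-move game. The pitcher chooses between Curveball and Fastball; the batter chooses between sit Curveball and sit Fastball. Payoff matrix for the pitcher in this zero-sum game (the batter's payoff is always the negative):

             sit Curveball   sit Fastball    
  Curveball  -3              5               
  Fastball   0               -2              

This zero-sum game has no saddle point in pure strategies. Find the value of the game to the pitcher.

Set the pitcher's expected payoff from Curveball equal to that from Fastball:
  the pitcher's payoff from Curveball: q·(-3) + (1−q)·5 = -8q + 5
  the pitcher's payoff from Fastball: q·0 + (1−q)·(-2) = 2q - 2
  -8q + 5 = 2q - 2  ⇒  -10q = -7  ⇒  q = 7/10.
The value is the pitcher's expected payoff against this mix (using Curveball): (7/10)·(-3) + (3/10)·5 = -3/5.

v = -3/5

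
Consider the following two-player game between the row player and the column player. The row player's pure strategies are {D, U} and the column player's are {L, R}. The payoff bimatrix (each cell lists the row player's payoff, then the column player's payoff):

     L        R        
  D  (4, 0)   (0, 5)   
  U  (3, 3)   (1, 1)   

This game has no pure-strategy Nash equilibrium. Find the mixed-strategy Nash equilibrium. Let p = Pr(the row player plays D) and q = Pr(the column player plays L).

p = 2/7, q = 1/2

In a mixed equilibrium the column player is indifferent between L and R; this condition fixes p.
  the column player's payoff from L: p·0 + (1−p)·3 = -3p + 3
  the column player's payoff from R: p·5 + (1−p)·1 = 4p + 1
  -3p + 3 = 4p + 1  ⇒  -7p = -2  ⇒  p = 2/7.
The column player's mix must leave the row player indifferent between D and U.
  the row player's payoff to D: q·4 + (1−q)·0 = 4q
  the row player's payoff to U: q·3 + (1−q)·1 = 2q + 1
  4q = 2q + 1  ⇒  2q = 1  ⇒  q = 1/2.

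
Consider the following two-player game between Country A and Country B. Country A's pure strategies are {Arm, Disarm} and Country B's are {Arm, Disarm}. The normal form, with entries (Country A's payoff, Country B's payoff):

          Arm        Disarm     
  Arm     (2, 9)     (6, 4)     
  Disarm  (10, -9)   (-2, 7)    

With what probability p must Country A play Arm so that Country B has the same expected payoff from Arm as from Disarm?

Country A's mix must leave Country B indifferent between Arm and Disarm.
  Country B's payoff from Arm: p·9 + (1−p)·(-9) = 18p - 9
  Country B's payoff from Disarm: p·4 + (1−p)·7 = -3p + 7
  18p - 9 = -3p + 7  ⇒  21p = 16  ⇒  p = 16/21.

p = 16/21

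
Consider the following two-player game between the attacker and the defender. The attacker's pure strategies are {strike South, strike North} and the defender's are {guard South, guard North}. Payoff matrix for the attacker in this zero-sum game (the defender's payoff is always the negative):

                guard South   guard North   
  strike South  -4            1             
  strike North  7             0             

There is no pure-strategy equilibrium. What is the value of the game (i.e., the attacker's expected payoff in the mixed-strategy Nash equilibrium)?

v = 7/12

In a mixed equilibrium the attacker is indifferent between strike South and strike North; this condition fixes q.
  the attacker's expected payoff from strike South: q·(-4) + (1−q)·1 = -5q + 1
  the attacker's expected payoff from strike North: q·7 + (1−q)·0 = 7q
  -5q + 1 = 7q  ⇒  -12q = -1  ⇒  q = 1/12.
The value is the attacker's expected payoff against this mix (using strike South): (1/12)·(-4) + (11/12)·1 = 7/12.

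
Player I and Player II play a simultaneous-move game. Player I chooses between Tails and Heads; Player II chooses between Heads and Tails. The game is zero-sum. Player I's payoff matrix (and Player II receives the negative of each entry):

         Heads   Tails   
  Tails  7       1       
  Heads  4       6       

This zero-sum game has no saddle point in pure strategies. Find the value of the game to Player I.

v = 19/4

Player I's indifference between Tails and Heads determines Player II's mixing probability q:
  Player I's payoff from Tails: q·7 + (1−q)·1 = 6q + 1
  Player I's payoff from Heads: q·4 + (1−q)·6 = -2q + 6
  6q + 1 = -2q + 6  ⇒  8q = 5  ⇒  q = 5/8.
The value is Player I's expected payoff against this mix (using Tails): (5/8)·7 + (3/8)·1 = 19/4.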